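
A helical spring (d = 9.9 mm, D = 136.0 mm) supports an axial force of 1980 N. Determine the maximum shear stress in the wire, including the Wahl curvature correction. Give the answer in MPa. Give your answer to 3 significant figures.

Spring index C = D/d = 136.0/9.9 = 13.7374
K_W = (4C−1)/(4C−4) + 0.615/C = 53.949/50.949 + 0.0448 = 1.1037
τ₀ = 8FD/(πd³) = 8·1980·136.0/(π·9.9³) = 2.15424e+06/3048.3 = 706.71 MPa
τ_max = K·τ₀ = 1.1037 × 706.71 = 779.96 MPa

780 MPa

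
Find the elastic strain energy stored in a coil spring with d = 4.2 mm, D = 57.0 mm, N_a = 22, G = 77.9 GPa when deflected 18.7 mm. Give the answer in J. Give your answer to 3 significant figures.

k = Gd⁴/(8D³N_a) = (77.9×10³)(4.2⁴)/(8·57.0³·22) = 0.7437 N/mm
U = ½kδ² = 0.5 × 0.7437 × 18.7² = 130.03 N·mm = 0.13003 J

0.130 J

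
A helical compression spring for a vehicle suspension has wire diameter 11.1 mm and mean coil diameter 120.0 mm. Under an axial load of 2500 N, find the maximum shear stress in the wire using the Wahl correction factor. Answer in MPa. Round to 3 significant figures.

Spring index C = D/d = 120.0/11.1 = 10.8108
K_W = (4C−1)/(4C−4) + 0.615/C = 42.243/39.243 + 0.0569 = 1.1333
τ₀ = 8FD/(πd³) = 8·2500·120.0/(π·11.1³) = 2.4e+06/4296.5 = 558.59 MPa
τ_max = K·τ₀ = 1.1333 × 558.59 = 633.07 MPa

633 MPa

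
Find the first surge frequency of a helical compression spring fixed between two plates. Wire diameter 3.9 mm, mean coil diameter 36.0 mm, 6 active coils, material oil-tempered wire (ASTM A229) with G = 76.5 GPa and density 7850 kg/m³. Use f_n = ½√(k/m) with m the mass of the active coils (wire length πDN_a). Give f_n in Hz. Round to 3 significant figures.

176 Hz

k = Gd⁴/(8D³N_a) = (76.5×10³)(3.9⁴)/(8·36.0³·6) = 7.9026 N/mm = 7902.6 N/m
Wire length L = πDN_a = π·36.0·6 = 678.58 mm
m = ρ·(πd²/4)·L = 7850 × 11.946×10⁻⁶ m² × 0.67858 m = 0.063634 kg
f_n = ½√(k/m) = 0.5·√(7902.6/0.063634) = 0.5·√(1.2419e+05) = 176.2 Hz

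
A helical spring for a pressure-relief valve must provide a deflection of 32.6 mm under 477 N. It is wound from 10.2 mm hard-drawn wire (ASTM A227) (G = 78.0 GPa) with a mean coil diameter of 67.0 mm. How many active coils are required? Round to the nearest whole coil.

Required rate k = F/δ = 477/32.6 = 14.632 N/mm
N_a = Gd⁴/(8D³k) = (78.0×10³ × 10.2⁴)/(8 × 67.0³ × 14.632)
    = 8.44297e+08 / 3.52059e+07 = 23.98 → 24 coils

24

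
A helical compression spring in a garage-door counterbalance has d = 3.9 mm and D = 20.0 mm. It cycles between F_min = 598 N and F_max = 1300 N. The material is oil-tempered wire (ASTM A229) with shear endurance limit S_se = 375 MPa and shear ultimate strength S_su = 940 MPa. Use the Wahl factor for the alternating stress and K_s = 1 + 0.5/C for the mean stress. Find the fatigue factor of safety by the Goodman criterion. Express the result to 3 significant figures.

0.501

C = D/d = 20.0/3.9 = 5.1282; K_W = (4C−1)/(4C−4)+0.615/C = 1.3016; K_s = 1+0.5/C = 1.0975
F_a = (F_max−F_min)/2 = 351 N; F_m = (F_max+F_min)/2 = 949 N
τ_a = K_W·8F_aD/(πd³) = 1.3016 × 301.36 = 392.25 MPa
τ_m = K_s·8F_mD/(πd³) = 1.0975 × 814.78 = 894.23 MPa
Goodman: 1/n_f = τ_a/S_se + τ_m/S_su = 392.25/375 + 894.23/940 = 1.04600 + 0.95130 = 1.9973
n_f = 1/1.9973 = 0.5007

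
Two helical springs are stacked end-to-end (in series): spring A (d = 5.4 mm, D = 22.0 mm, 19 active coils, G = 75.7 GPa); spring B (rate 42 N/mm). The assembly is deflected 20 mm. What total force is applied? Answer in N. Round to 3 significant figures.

409 N

k_A = Gd⁴/(8D³N_a) = (75.7×10³)(5.4⁴)/(8·22.0³·19) = 39.77 N/mm
Series: 1/k_eq = 1/39.77 + 1/42 = 0.048954; k_eq = 20.427 N/mm
F = k_eq·δ = 20.427·20 = 408.55 N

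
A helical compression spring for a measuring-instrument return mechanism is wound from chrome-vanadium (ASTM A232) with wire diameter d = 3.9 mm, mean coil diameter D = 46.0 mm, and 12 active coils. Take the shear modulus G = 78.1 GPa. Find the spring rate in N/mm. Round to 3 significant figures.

k = Gd⁴/(8D³N_a) = (78.1×10³ × 3.9⁴) / (8 × 46.0³ × 12)
  = 1.8068e+07 / 9.34426e+06 = 1.9336 N/mm

1.93 N/mm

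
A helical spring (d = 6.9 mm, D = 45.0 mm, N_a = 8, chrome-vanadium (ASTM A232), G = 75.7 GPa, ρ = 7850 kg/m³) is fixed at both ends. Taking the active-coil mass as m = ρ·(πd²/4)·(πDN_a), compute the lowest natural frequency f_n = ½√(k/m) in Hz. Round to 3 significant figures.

k = Gd⁴/(8D³N_a) = (75.7×10³)(6.9⁴)/(8·45.0³·8) = 29.422 N/mm = 29422 N/m
Wire length L = πDN_a = π·45.0·8 = 1131 mm
m = ρ·(πd²/4)·L = 7850 × 37.393×10⁻⁶ m² × 1.131 m = 0.33198 kg
f_n = ½√(k/m) = 0.5·√(29422/0.33198) = 0.5·√(88627) = 148.85 Hz

149 Hz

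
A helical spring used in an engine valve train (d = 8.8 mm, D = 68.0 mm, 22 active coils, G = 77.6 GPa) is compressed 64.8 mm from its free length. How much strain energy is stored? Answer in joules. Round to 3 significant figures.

k = Gd⁴/(8D³N_a) = (77.6×10³)(8.8⁴)/(8·68.0³·22) = 8.4092 N/mm
U = ½kδ² = 0.5 × 8.4092 × 64.8² = 17655 N·mm = 17.655 J

17.7 J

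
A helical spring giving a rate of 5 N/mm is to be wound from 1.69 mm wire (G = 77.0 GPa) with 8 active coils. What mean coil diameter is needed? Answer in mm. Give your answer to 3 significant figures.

12.5 mm

D = (Gd⁴/(8N_a·k))^(1/3) = (77.0×10³·1.69⁴/(8·8·5))^(1/3)
  = (1962.85)^(1/3) = 12.5207 mm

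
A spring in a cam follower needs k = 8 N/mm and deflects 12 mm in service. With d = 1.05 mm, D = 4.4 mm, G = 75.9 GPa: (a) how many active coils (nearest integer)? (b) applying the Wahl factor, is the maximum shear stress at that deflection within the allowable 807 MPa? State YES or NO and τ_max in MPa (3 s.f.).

N_a = Gd⁴/(8D³k) = (75.9×10³)(1.05⁴)/(8·4.4³·8) = 16.92 → N_a = 17
Actual rate k = Gd⁴/(8D³·17) = 7.9635 N/mm
Working load F = kδ = 7.9635·12 = 95.562 N
C = 4.4/1.05 = 4.1905; K_W = (4C−1)/(4C−4)+0.615/C = 1.3818
τ_max = K_W·8FD/(πd³) = 1.3818·924.93 = 1278.1 MPa
τ_max > 807 MPa → exceeds allowable

(a) 17 coils; (b) NO, τ_max = 1280 MPa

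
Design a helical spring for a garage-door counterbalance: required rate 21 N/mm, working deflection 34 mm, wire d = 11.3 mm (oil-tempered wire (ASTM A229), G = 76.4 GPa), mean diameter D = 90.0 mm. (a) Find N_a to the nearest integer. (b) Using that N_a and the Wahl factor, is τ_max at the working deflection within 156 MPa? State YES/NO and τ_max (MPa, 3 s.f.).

(a) 10 coils; (b) YES, τ_max = 137 MPa

N_a = Gd⁴/(8D³k) = (76.4×10³)(11.3⁴)/(8·90.0³·21) = 10.17 → N_a = 10
Actual rate k = Gd⁴/(8D³·10) = 21.359 N/mm
Working load F = kδ = 21.359·34 = 726.22 N
C = 90.0/11.3 = 7.9646; K_W = (4C−1)/(4C−4)+0.615/C = 1.1849
τ_max = K_W·8FD/(πd³) = 1.1849·115.35 = 136.68 MPa
τ_max ≤ 156 MPa → acceptable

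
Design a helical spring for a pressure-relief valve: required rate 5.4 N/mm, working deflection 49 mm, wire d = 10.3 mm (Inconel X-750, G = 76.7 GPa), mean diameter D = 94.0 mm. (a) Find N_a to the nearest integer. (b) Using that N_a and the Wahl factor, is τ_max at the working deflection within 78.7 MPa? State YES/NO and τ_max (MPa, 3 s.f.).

N_a = Gd⁴/(8D³k) = (76.7×10³)(10.3⁴)/(8·94.0³·5.4) = 24.06 → N_a = 24
Actual rate k = Gd⁴/(8D³·24) = 5.4133 N/mm
Working load F = kδ = 5.4133·49 = 265.25 N
C = 94.0/10.3 = 9.1262; K_W = (4C−1)/(4C−4)+0.615/C = 1.1597
τ_max = K_W·8FD/(πd³) = 1.1597·58.105 = 67.383 MPa
τ_max ≤ 78.7 MPa → acceptable

(a) 24 coils; (b) YES, τ_max = 67.4 MPa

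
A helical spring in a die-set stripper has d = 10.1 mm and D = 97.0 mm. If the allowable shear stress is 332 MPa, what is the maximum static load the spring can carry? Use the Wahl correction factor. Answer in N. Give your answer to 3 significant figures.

C = D/d = 97.0/10.1 = 9.6040
K_W = (4C−1)/(4C−4) + 0.615/C = 37.416/34.416 + 0.0640 = 1.1512
τ_max = K·8FD/(πd³) → F_max = τ_allow·πd³/(8DK)
F_max = 332·π·10.1³/(8·97.0·1.1512) = 1.0746e+06/893.34 = 1202.9 N

1200 N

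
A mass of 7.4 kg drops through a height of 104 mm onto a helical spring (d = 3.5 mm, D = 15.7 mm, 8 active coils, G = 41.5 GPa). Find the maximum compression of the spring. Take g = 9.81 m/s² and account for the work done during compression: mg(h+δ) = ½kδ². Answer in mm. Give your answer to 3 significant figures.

27.6 mm

k = Gd⁴/(8D³N_a) = (41.5×10³)(3.5⁴)/(8·15.7³·8) = 25.144 N/mm
W = mg = 7.4 × 9.81 = 72.594 N
½kδ² − Wδ − Wh = 0 → δ = (W + √(W² + 2kWh))/k
δ = (72.594 + √(5269.9 + 379669))/25.144 = (72.594 + 620.43)/25.144 = 27.562 mm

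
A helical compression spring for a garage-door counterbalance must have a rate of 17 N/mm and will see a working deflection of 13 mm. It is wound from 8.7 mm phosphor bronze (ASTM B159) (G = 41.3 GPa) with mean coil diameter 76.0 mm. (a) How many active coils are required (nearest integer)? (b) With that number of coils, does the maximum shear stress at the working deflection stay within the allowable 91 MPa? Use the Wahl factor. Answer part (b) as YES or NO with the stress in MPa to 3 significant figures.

(a) 4 coils; (b) YES, τ_max = 75.1 MPa

N_a = Gd⁴/(8D³k) = (41.3×10³)(8.7⁴)/(8·76.0³·17) = 3.963 → N_a = 4
Actual rate k = Gd⁴/(8D³·4) = 16.844 N/mm
Working load F = kδ = 16.844·13 = 218.97 N
C = 76.0/8.7 = 8.7356; K_W = (4C−1)/(4C−4)+0.615/C = 1.1674
τ_max = K_W·8FD/(πd³) = 1.1674·64.354 = 75.124 MPa
τ_max ≤ 91 MPa → acceptable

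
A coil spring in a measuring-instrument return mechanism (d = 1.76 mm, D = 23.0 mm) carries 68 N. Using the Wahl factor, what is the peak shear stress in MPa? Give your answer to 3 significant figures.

810 MPa

Spring index C = D/d = 23.0/1.76 = 13.0682
K_W = (4C−1)/(4C−4) + 0.615/C = 51.273/48.273 + 0.0471 = 1.1092
τ₀ = 8FD/(πd³) = 8·68·23.0/(π·1.76³) = 12512/17.127 = 730.53 MPa
τ_max = K·τ₀ = 1.1092 × 730.53 = 810.31 MPa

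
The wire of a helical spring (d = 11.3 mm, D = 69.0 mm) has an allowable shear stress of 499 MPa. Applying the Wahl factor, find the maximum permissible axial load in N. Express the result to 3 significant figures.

3280 N

C = D/d = 69.0/11.3 = 6.1062
K_W = (4C−1)/(4C−4) + 0.615/C = 23.425/20.425 + 0.1007 = 1.2476
τ_max = K·8FD/(πd³) → F_max = τ_allow·πd³/(8DK)
F_max = 499·π·11.3³/(8·69.0·1.2476) = 2.262e+06/688.67 = 3284.5 N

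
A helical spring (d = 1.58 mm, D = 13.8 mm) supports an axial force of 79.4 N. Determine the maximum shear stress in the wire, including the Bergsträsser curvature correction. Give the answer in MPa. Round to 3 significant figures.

818 MPa

Spring index C = D/d = 13.8/1.58 = 8.7342
K_B = (4C+2)/(4C−3) = 36.937/31.937 = 1.1566
τ₀ = 8FD/(πd³) = 8·79.4·13.8/(π·1.58³) = 8765.76/12.391 = 707.41 MPa
τ_max = K·τ₀ = 1.1566 × 707.41 = 818.16 MPa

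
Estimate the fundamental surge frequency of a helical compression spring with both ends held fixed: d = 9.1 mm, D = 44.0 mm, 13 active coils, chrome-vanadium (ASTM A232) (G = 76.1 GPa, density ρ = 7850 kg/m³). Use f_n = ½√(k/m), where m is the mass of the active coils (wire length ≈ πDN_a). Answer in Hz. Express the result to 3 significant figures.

127 Hz

k = Gd⁴/(8D³N_a) = (76.1×10³)(9.1⁴)/(8·44.0³·13) = 58.906 N/mm = 58906 N/m
Wire length L = πDN_a = π·44.0·13 = 1797 mm
m = ρ·(πd²/4)·L = 7850 × 65.039×10⁻⁶ m² × 1.797 m = 0.91746 kg
f_n = ½√(k/m) = 0.5·√(58906/0.91746) = 0.5·√(64205) = 126.69 Hz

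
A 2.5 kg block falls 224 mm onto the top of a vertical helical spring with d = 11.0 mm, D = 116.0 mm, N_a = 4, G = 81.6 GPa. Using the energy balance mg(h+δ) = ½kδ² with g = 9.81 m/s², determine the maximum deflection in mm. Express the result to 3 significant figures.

22.5 mm

k = Gd⁴/(8D³N_a) = (81.6×10³)(11.0⁴)/(8·116.0³·4) = 23.919 N/mm
W = mg = 2.5 × 9.81 = 24.525 N
½kδ² − Wδ − Wh = 0 → δ = (W + √(W² + 2kWh))/k
δ = (24.525 + √(601.48 + 262799))/23.919 = (24.525 + 513.23)/23.919 = 22.482 mm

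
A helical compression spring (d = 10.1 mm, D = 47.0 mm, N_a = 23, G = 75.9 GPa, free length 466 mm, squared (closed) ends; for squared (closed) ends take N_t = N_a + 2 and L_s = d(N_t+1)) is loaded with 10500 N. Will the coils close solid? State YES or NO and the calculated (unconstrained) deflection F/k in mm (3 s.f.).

k = Gd⁴/(8D³N_a) = (75.9×10³)(10.1⁴)/(8·47.0³·23) = 41.344 N/mm
N_t = 25; L_s = 10.1·26 = 262.6 mm; δ_solid = L₀ − L_s = 466 − 262.6 = 203.4 mm
δ = F/k = 10500/41.344 = 253.96 mm
δ ≥ δ_solid → spring goes solid

YES, δ = 254 mm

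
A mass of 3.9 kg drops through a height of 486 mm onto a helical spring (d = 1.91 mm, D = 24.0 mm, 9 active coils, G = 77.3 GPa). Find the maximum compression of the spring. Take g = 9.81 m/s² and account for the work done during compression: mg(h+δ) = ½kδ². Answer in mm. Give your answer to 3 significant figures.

230 mm

k = Gd⁴/(8D³N_a) = (77.3×10³)(1.91⁴)/(8·24.0³·9) = 1.0336 N/mm
W = mg = 3.9 × 9.81 = 38.259 N
½kδ² − Wδ − Wh = 0 → δ = (W + √(W² + 2kWh))/k
δ = (38.259 + √(1463.8 + 38436.7))/1.0336 = (38.259 + 199.75)/1.0336 = 230.28 mm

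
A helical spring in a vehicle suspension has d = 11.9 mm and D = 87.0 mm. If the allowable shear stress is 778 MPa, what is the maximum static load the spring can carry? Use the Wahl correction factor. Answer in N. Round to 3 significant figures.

C = D/d = 87.0/11.9 = 7.3109
K_W = (4C−1)/(4C−4) + 0.615/C = 28.244/25.244 + 0.0841 = 1.2030
τ_max = K·8FD/(πd³) → F_max = τ_allow·πd³/(8DK)
F_max = 778·π·11.9³/(8·87.0·1.2030) = 4.1188e+06/837.26 = 4919.4 N

4920 N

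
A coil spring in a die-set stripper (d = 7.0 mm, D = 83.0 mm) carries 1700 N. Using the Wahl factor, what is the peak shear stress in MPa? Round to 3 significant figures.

Spring index C = D/d = 83.0/7.0 = 11.8571
K_W = (4C−1)/(4C−4) + 0.615/C = 46.429/43.429 + 0.0519 = 1.1209
τ₀ = 8FD/(πd³) = 8·1700·83.0/(π·7.0³) = 1.1288e+06/1077.6 = 1047.5 MPa
τ_max = K·τ₀ = 1.1209 × 1047.5 = 1174.2 MPa

1170 MPa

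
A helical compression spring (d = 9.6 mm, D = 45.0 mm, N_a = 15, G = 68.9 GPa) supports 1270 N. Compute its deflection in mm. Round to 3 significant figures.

k = Gd⁴/(8D³N_a) = (68.9×10³)(9.6⁴)/(8·45.0³·15) = 53.516 N/mm
δ = F/k = 1270 / 53.516 = 23.731 mm

23.7 mm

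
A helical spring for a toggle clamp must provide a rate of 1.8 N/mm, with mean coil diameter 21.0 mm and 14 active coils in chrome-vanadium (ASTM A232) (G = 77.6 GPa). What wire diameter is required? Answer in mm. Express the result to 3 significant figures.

d = (8D³N_a·k / G)^(1/4) = (8·21.0³·14·1.8 / (77.6×10³))^0.25
  = (24.06)^0.25 = 2.2147 mm

2.21 mm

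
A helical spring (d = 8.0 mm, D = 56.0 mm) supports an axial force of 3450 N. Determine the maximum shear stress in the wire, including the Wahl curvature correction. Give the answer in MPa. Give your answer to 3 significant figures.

1170 MPa

Spring index C = D/d = 56.0/8.0 = 7.0000
K_W = (4C−1)/(4C−4) + 0.615/C = 27.000/24.000 + 0.0879 = 1.2129
τ₀ = 8FD/(πd³) = 8·3450·56.0/(π·8.0³) = 1.5456e+06/1608.5 = 960.9 MPa
τ_max = K·τ₀ = 1.2129 × 960.9 = 1165.4 MPa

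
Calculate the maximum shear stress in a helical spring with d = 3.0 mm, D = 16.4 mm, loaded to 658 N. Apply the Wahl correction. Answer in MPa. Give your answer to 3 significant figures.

1300 MPa

Spring index C = D/d = 16.4/3.0 = 5.4667
K_W = (4C−1)/(4C−4) + 0.615/C = 20.867/17.867 + 0.1125 = 1.2804
τ₀ = 8FD/(πd³) = 8·658·16.4/(π·3.0³) = 86329.6/84.823 = 1017.8 MPa
τ_max = K·τ₀ = 1.2804 × 1017.8 = 1303.2 MPa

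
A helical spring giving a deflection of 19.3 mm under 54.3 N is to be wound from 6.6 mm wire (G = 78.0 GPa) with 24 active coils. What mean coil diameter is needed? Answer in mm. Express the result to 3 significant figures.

64.9 mm

Required rate k = F/δ = 54.3/19.3 = 2.8135 N/mm
D = (Gd⁴/(8N_a·k))^(1/3) = (78.0×10³·6.6⁴/(8·24·2.8135))^(1/3)
  = (273985)^(1/3) = 64.9495 mm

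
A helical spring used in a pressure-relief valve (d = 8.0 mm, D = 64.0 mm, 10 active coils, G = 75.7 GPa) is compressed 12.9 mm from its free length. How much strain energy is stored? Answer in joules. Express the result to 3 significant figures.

k = Gd⁴/(8D³N_a) = (75.7×10³)(8.0⁴)/(8·64.0³·10) = 14.785 N/mm
U = ½kδ² = 0.5 × 14.785 × 12.9² = 1230.2 N·mm = 1.2302 J

1.23 J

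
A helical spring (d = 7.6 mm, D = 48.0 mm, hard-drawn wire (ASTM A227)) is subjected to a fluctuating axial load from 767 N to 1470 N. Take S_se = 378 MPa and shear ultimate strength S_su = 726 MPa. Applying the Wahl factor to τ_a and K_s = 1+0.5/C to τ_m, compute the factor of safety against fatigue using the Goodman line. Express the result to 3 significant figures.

C = D/d = 48.0/7.6 = 6.3158; K_W = (4C−1)/(4C−4)+0.615/C = 1.2385; K_s = 1+0.5/C = 1.0792
F_a = (F_max−F_min)/2 = 351.5 N; F_m = (F_max+F_min)/2 = 1118.5 N
τ_a = K_W·8F_aD/(πd³) = 1.2385 × 97.874 = 121.21 MPa
τ_m = K_s·8F_mD/(πd³) = 1.0792 × 311.44 = 336.1 MPa
Goodman: 1/n_f = τ_a/S_se + τ_m/S_su = 121.21/378 + 336.1/726 = 0.32067 + 0.46294 = 0.78361
n_f = 1/0.78361 = 1.276

1.28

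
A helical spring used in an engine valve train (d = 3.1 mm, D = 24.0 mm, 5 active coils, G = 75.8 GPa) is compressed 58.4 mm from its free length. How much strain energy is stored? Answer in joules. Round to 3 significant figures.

k = Gd⁴/(8D³N_a) = (75.8×10³)(3.1⁴)/(8·24.0³·5) = 12.66 N/mm
U = ½kδ² = 0.5 × 12.66 × 58.4² = 21588 N·mm = 21.588 J

21.6 J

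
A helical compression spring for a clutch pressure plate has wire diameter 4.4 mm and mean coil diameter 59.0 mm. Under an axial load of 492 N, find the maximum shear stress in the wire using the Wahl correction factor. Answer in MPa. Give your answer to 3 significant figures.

960 MPa

Spring index C = D/d = 59.0/4.4 = 13.4091
K_W = (4C−1)/(4C−4) + 0.615/C = 52.636/49.636 + 0.0459 = 1.1063
τ₀ = 8FD/(πd³) = 8·492·59.0/(π·4.4³) = 232224/267.61 = 867.76 MPa
τ_max = K·τ₀ = 1.1063 × 867.76 = 960.01 MPa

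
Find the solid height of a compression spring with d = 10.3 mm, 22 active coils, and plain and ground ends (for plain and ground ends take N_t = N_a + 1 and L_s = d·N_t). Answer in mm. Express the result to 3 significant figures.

237 mm

plain and ground ends: N_t = N_a + 1 = 22 + 1 = 23
L_s = d·N_t = 10.3 × 23 = 236.9 mm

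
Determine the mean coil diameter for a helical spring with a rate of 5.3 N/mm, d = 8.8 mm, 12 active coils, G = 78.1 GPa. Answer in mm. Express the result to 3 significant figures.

D = (Gd⁴/(8N_a·k))^(1/3) = (78.1×10³·8.8⁴/(8·12·5.3))^(1/3)
  = (920523)^(1/3) = 97.2773 mm

97.3 mm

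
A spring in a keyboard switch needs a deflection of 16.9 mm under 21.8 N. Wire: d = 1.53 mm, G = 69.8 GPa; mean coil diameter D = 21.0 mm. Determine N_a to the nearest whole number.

4

Required rate k = F/δ = 21.8/16.9 = 1.2899 N/mm
N_a = Gd⁴/(8D³k) = (69.8×10³ × 1.53⁴)/(8 × 21.0³ × 1.2899)
    = 382491 / 95569.1 = 4.002 → 4 coils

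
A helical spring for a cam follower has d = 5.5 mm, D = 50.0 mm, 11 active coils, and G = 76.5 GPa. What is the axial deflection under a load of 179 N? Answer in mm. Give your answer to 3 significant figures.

k = Gd⁴/(8D³N_a) = (76.5×10³)(5.5⁴)/(8·50.0³·11) = 6.3638 N/mm
δ = F/k = 179 / 6.3638 = 28.128 mm

28.1 mm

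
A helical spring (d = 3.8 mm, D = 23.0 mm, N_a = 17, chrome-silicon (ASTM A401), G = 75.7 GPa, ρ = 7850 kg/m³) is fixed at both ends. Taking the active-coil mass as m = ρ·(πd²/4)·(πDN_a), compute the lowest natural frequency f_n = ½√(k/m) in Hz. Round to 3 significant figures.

k = Gd⁴/(8D³N_a) = (75.7×10³)(3.8⁴)/(8·23.0³·17) = 9.5391 N/mm = 9539.1 N/m
Wire length L = πDN_a = π·23.0·17 = 1228.4 mm
m = ρ·(πd²/4)·L = 7850 × 11.341×10⁻⁶ m² × 1.2284 m = 0.10936 kg
f_n = ½√(k/m) = 0.5·√(9539.1/0.10936) = 0.5·√(87228) = 147.67 Hz

148 Hz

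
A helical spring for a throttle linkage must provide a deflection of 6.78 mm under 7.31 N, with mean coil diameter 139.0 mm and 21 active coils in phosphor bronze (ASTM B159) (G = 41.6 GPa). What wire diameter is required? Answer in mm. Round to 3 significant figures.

10.4 mm

Required rate k = F/δ = 7.31/6.78 = 1.0782 N/mm
d = (8D³N_a·k / G)^(1/4) = (8·139.0³·21·1.0782 / (41.6×10³))^0.25
  = (11694)^0.25 = 10.3989 mm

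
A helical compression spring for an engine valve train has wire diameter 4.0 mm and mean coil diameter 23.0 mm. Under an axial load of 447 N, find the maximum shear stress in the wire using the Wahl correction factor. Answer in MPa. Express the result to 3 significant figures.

Spring index C = D/d = 23.0/4.0 = 5.7500
K_W = (4C−1)/(4C−4) + 0.615/C = 22.000/19.000 + 0.1070 = 1.2649
τ₀ = 8FD/(πd³) = 8·447·23.0/(π·4.0³) = 82248/201.06 = 409.07 MPa
τ_max = K·τ₀ = 1.2649 × 409.07 = 517.41 MPa

517 MPa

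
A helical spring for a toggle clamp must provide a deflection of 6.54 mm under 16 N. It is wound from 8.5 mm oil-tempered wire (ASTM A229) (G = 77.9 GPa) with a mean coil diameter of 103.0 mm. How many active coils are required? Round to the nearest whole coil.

Required rate k = F/δ = 16/6.54 = 2.4465 N/mm
N_a = Gd⁴/(8D³k) = (77.9×10³ × 8.5⁴)/(8 × 103.0³ × 2.4465)
    = 4.06643e+08 / 2.13867e+07 = 19.01 → 19 coils

19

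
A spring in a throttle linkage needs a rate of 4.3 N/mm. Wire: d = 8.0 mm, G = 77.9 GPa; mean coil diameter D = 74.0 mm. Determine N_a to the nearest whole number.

N_a = Gd⁴/(8D³k) = (77.9×10³ × 8.0⁴)/(8 × 74.0³ × 4.3)
    = 3.19078e+08 / 1.39397e+07 = 22.89 → 23 coils

23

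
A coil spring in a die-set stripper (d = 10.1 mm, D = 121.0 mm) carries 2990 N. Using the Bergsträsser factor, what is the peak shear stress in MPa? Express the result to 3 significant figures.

994 MPa

Spring index C = D/d = 121.0/10.1 = 11.9802
K_B = (4C+2)/(4C−3) = 49.921/44.921 = 1.1113
τ₀ = 8FD/(πd³) = 8·2990·121.0/(π·10.1³) = 2.89432e+06/3236.8 = 894.2 MPa
τ_max = K·τ₀ = 1.1113 × 894.2 = 993.73 MPa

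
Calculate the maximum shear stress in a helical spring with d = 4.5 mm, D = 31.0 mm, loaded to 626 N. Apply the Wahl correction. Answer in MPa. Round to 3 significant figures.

Spring index C = D/d = 31.0/4.5 = 6.8889
K_W = (4C−1)/(4C−4) + 0.615/C = 26.556/23.556 + 0.0893 = 1.2166
τ₀ = 8FD/(πd³) = 8·626·31.0/(π·4.5³) = 155248/286.28 = 542.3 MPa
τ_max = K·τ₀ = 1.2166 × 542.3 = 659.78 MPa

660 MPa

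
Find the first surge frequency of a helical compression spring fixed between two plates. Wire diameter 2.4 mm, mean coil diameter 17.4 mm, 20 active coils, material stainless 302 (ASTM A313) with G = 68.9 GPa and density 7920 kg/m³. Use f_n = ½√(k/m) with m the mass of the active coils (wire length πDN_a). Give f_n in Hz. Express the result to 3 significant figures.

132 Hz

k = Gd⁴/(8D³N_a) = (68.9×10³)(2.4⁴)/(8·17.4³·20) = 2.712 N/mm = 2712 N/m
Wire length L = πDN_a = π·17.4·20 = 1093.3 mm
m = ρ·(πd²/4)·L = 7920 × 4.5239×10⁻⁶ m² × 1.0933 m = 0.039171 kg
f_n = ½√(k/m) = 0.5·√(2712/0.039171) = 0.5·√(69236) = 131.56 Hz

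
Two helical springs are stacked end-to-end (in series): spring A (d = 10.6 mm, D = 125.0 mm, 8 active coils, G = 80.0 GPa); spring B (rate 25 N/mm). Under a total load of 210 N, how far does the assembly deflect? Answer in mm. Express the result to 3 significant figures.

k_A = Gd⁴/(8D³N_a) = (80.0×10³)(10.6⁴)/(8·125.0³·8) = 8.0799 N/mm
Series: 1/k_eq = 1/8.0799 + 1/25 = 0.16376; k_eq = 6.1063 N/mm
δ = F/k_eq = 210/6.1063 = 34.391 mm

34.4 mm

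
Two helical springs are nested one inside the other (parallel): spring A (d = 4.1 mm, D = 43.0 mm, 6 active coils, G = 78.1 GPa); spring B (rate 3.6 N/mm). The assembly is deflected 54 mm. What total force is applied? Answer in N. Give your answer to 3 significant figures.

507 N

k_A = Gd⁴/(8D³N_a) = (78.1×10³)(4.1⁴)/(8·43.0³·6) = 5.7828 N/mm
Parallel: k_eq = 5.7828 + 3.6 = 9.3828 N/mm
F = k_eq·δ = 9.3828·54 = 506.67 N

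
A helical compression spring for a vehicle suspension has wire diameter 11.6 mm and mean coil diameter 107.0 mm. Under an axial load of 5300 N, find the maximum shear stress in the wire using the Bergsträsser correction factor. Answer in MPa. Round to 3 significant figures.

1060 MPa

Spring index C = D/d = 107.0/11.6 = 9.2241
K_B = (4C+2)/(4C−3) = 38.897/33.897 = 1.1475
τ₀ = 8FD/(πd³) = 8·5300·107.0/(π·11.6³) = 4.5368e+06/4903.7 = 925.18 MPa
τ_max = K·τ₀ = 1.1475 × 925.18 = 1061.7 MPa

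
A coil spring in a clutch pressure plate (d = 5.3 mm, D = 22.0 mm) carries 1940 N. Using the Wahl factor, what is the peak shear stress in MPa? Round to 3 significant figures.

1010 MPa

Spring index C = D/d = 22.0/5.3 = 4.1509
K_W = (4C−1)/(4C−4) + 0.615/C = 15.604/12.604 + 0.1482 = 1.3862
τ₀ = 8FD/(πd³) = 8·1940·22.0/(π·5.3³) = 341440/467.71 = 730.02 MPa
τ_max = K·τ₀ = 1.3862 × 730.02 = 1011.9 MPa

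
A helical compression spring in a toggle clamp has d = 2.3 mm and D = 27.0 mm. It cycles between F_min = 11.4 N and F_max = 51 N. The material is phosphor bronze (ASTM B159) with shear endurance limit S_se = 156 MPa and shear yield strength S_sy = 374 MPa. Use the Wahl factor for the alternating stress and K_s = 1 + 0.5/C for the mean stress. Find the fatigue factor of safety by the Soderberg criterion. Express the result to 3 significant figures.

0.771

C = D/d = 27.0/2.3 = 11.7391; K_W = (4C−1)/(4C−4)+0.615/C = 1.1222; K_s = 1+0.5/C = 1.0426
F_a = (F_max−F_min)/2 = 19.8 N; F_m = (F_max+F_min)/2 = 31.2 N
τ_a = K_W·8F_aD/(πd³) = 1.1222 × 111.89 = 125.56 MPa
τ_m = K_s·8F_mD/(πd³) = 1.0426 × 176.31 = 183.82 MPa
Soderberg: 1/n_f = τ_a/S_se + τ_m/S_sy = 125.56/156 + 183.82/374 = 0.80490 + 0.49149 = 1.2964
n_f = 1/1.2964 = 0.7714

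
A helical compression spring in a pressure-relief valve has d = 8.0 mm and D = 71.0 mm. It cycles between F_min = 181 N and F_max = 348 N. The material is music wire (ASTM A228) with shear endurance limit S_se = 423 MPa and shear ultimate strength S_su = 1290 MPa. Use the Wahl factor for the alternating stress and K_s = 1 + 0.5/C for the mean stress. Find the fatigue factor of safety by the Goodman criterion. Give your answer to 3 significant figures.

C = D/d = 71.0/8.0 = 8.8750; K_W = (4C−1)/(4C−4)+0.615/C = 1.1645; K_s = 1+0.5/C = 1.0563
F_a = (F_max−F_min)/2 = 83.5 N; F_m = (F_max+F_min)/2 = 264.5 N
τ_a = K_W·8F_aD/(πd³) = 1.1645 × 29.486 = 34.337 MPa
τ_m = K_s·8F_mD/(πd³) = 1.0563 × 93.402 = 98.664 MPa
Goodman: 1/n_f = τ_a/S_se + τ_m/S_su = 34.337/423 + 98.664/1290 = 0.08118 + 0.07648 = 0.15766
n_f = 1/0.15766 = 6.343

6.34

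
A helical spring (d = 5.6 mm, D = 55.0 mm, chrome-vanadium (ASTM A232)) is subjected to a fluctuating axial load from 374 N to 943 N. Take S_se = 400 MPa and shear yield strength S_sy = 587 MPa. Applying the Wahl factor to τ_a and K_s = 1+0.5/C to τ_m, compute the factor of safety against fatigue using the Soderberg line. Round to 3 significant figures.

C = D/d = 55.0/5.6 = 9.8214; K_W = (4C−1)/(4C−4)+0.615/C = 1.1476; K_s = 1+0.5/C = 1.0509
F_a = (F_max−F_min)/2 = 284.5 N; F_m = (F_max+F_min)/2 = 658.5 N
τ_a = K_W·8F_aD/(πd³) = 1.1476 × 226.89 = 260.39 MPa
τ_m = K_s·8F_mD/(πd³) = 1.0509 × 525.16 = 551.9 MPa
Soderberg: 1/n_f = τ_a/S_se + τ_m/S_sy = 260.39/400 + 551.9/587 = 0.65098 + 0.94020 = 1.5912
n_f = 1/1.5912 = 0.6285

0.628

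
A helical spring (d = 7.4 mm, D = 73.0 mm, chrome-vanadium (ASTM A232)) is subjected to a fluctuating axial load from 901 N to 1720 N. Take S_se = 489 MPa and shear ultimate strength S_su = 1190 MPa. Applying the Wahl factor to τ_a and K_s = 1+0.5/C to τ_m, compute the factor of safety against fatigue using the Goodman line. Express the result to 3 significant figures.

1.03

C = D/d = 73.0/7.4 = 9.8649; K_W = (4C−1)/(4C−4)+0.615/C = 1.1469; K_s = 1+0.5/C = 1.0507
F_a = (F_max−F_min)/2 = 409.5 N; F_m = (F_max+F_min)/2 = 1310.5 N
τ_a = K_W·8F_aD/(πd³) = 1.1469 × 187.85 = 215.46 MPa
τ_m = K_s·8F_mD/(πd³) = 1.0507 × 601.18 = 631.65 MPa
Goodman: 1/n_f = τ_a/S_se + τ_m/S_su = 215.46/489 + 631.65/1190 = 0.44061 + 0.53080 = 0.97141
n_f = 1/0.97141 = 1.029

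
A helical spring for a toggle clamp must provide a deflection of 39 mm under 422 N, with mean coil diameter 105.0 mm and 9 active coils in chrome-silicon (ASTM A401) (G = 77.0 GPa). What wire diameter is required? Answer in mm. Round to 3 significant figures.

10.4 mm

Required rate k = F/δ = 422/39 = 10.821 N/mm
d = (8D³N_a·k / G)^(1/4) = (8·105.0³·9·10.821 / (77.0×10³))^0.25
  = (11713)^0.25 = 10.4031 mm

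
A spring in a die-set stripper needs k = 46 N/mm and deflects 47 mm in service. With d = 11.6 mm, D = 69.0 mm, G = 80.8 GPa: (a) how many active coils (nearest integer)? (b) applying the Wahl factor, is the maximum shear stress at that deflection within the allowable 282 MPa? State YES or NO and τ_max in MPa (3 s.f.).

N_a = Gd⁴/(8D³k) = (80.8×10³)(11.6⁴)/(8·69.0³·46) = 12.1 → N_a = 12
Actual rate k = Gd⁴/(8D³·12) = 46.39 N/mm
Working load F = kδ = 46.39·47 = 2180.3 N
C = 69.0/11.6 = 5.9483; K_W = (4C−1)/(4C−4)+0.615/C = 1.2550
τ_max = K_W·8FD/(πd³) = 1.2550·245.44 = 308.01 MPa
τ_max > 282 MPa → exceeds allowable

(a) 12 coils; (b) NO, τ_max = 308 MPa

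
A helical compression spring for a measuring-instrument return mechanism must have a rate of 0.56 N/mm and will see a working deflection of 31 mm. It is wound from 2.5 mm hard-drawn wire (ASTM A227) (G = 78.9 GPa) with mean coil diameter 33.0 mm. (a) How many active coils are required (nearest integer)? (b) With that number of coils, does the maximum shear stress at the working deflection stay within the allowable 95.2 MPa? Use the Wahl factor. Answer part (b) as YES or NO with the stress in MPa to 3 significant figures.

N_a = Gd⁴/(8D³k) = (78.9×10³)(2.5⁴)/(8·33.0³·0.56) = 19.14 → N_a = 19
Actual rate k = Gd⁴/(8D³·19) = 0.56422 N/mm
Working load F = kδ = 0.56422·31 = 17.491 N
C = 33.0/2.5 = 13.2000; K_W = (4C−1)/(4C−4)+0.615/C = 1.1081
τ_max = K_W·8FD/(πd³) = 1.1081·94.069 = 104.23 MPa
τ_max > 95.2 MPa → exceeds allowable

(a) 19 coils; (b) NO, τ_max = 104 MPa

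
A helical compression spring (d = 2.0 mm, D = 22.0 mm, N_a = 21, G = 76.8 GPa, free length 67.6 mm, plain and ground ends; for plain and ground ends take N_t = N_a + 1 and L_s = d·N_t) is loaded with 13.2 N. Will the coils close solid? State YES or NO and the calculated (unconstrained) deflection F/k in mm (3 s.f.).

k = Gd⁴/(8D³N_a) = (76.8×10³)(2.0⁴)/(8·22.0³·21) = 0.68692 N/mm
N_t = 22; L_s = 2.0·22 = 44 mm; δ_solid = L₀ − L_s = 67.6 − 44 = 23.6 mm
δ = F/k = 13.2/0.68692 = 19.216 mm
δ < δ_solid → spring does not go solid

NO, δ = 19.2 mm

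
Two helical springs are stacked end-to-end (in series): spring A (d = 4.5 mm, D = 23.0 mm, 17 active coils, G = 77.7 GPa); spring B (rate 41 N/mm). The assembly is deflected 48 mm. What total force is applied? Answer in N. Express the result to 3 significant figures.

629 N

k_A = Gd⁴/(8D³N_a) = (77.7×10³)(4.5⁴)/(8·23.0³·17) = 19.255 N/mm
Series: 1/k_eq = 1/19.255 + 1/41 = 0.076324; k_eq = 13.102 N/mm
F = k_eq·δ = 13.102·48 = 628.9 N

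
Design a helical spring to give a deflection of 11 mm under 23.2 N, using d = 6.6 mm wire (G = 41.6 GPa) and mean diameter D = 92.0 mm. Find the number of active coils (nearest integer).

Required rate k = F/δ = 23.2/11 = 2.1091 N/mm
N_a = Gd⁴/(8D³k) = (41.6×10³ × 6.6⁴)/(8 × 92.0³ × 2.1091)
    = 7.89349e+07 / 1.31386e+07 = 6.008 → 6 coils

6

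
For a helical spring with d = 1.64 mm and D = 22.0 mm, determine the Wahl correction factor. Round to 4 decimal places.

1.1063

C = D/d = 22.0/1.64 = 13.4146
K_W = (4C−1)/(4C−4) + 0.615/C = 52.659/49.659 + 0.0458 = 1.1063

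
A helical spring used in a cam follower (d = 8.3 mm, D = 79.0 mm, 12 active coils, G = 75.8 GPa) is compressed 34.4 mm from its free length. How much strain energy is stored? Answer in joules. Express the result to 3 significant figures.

k = Gd⁴/(8D³N_a) = (75.8×10³)(8.3⁴)/(8·79.0³·12) = 7.6003 N/mm
U = ½kδ² = 0.5 × 7.6003 × 34.4² = 4496.9 N·mm = 4.4969 J

4.50 J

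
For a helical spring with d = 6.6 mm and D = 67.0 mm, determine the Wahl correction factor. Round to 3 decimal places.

1.143

C = D/d = 67.0/6.6 = 10.1515
K_W = (4C−1)/(4C−4) + 0.615/C = 39.606/36.606 + 0.0606 = 1.1425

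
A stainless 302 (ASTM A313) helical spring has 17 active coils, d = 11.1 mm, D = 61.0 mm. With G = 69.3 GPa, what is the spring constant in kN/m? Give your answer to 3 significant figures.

34.1 kN/m

k = Gd⁴/(8D³N_a) = (69.3×10³ × 11.1⁴) / (8 × 61.0³ × 17)
  = 1.05202e+09 / 3.08694e+07 = 34.08 N/mm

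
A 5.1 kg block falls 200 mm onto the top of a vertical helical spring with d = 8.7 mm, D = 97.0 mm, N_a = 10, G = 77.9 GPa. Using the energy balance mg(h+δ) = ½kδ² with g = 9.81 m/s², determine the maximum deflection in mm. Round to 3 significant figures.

66.0 mm

k = Gd⁴/(8D³N_a) = (77.9×10³)(8.7⁴)/(8·97.0³·10) = 6.1124 N/mm
W = mg = 5.1 × 9.81 = 50.031 N
½kδ² − Wδ − Wh = 0 → δ = (W + √(W² + 2kWh))/k
δ = (50.031 + √(2503.1 + 122323))/6.1124 = (50.031 + 353.31)/6.1124 = 65.987 mm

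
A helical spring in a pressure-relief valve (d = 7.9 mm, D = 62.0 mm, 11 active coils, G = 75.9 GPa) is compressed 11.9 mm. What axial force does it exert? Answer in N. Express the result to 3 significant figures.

k = Gd⁴/(8D³N_a) = (75.9×10³)(7.9⁴)/(8·62.0³·11) = 14.096 N/mm
F = k·δ = 14.096 × 11.9 = 167.74 N

168 N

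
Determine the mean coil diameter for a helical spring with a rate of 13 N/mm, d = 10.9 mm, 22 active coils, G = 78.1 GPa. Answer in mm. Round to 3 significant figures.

78.4 mm

D = (Gd⁴/(8N_a·k))^(1/3) = (78.1×10³·10.9⁴/(8·22·13))^(1/3)
  = (481838)^(1/3) = 78.3972 mm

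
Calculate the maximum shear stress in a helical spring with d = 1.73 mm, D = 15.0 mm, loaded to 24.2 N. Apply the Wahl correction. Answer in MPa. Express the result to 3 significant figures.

209 MPa

Spring index C = D/d = 15.0/1.73 = 8.6705
K_W = (4C−1)/(4C−4) + 0.615/C = 33.682/30.682 + 0.0709 = 1.1687
τ₀ = 8FD/(πd³) = 8·24.2·15.0/(π·1.73³) = 2904/16.266 = 178.53 MPa
τ_max = K·τ₀ = 1.1687 × 178.53 = 208.65 MPa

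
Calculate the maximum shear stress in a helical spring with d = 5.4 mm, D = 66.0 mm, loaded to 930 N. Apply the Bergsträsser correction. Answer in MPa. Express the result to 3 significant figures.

Spring index C = D/d = 66.0/5.4 = 12.2222
K_B = (4C+2)/(4C−3) = 50.889/45.889 = 1.1090
τ₀ = 8FD/(πd³) = 8·930·66.0/(π·5.4³) = 491040/494.69 = 992.63 MPa
τ_max = K·τ₀ = 1.1090 × 992.63 = 1100.8 MPa

1100 MPa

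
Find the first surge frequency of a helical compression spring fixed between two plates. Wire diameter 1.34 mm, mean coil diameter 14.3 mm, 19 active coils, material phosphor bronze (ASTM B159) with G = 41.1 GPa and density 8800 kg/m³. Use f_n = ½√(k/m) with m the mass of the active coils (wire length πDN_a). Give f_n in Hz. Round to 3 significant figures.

83.9 Hz

k = Gd⁴/(8D³N_a) = (41.1×10³)(1.34⁴)/(8·14.3³·19) = 0.29813 N/mm = 298.13 N/m
Wire length L = πDN_a = π·14.3·19 = 853.57 mm
m = ρ·(πd²/4)·L = 8800 × 1.4103×10⁻⁶ m² × 0.85357 m = 0.010593 kg
f_n = ½√(k/m) = 0.5·√(298.13/0.010593) = 0.5·√(28144) = 83.881 Hz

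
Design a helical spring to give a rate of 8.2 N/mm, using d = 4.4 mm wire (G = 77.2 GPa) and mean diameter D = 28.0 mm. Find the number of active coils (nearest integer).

N_a = Gd⁴/(8D³k) = (77.2×10³ × 4.4⁴)/(8 × 28.0³ × 8.2)
    = 2.89353e+07 / 1.44005e+06 = 20.09 → 20 coils

20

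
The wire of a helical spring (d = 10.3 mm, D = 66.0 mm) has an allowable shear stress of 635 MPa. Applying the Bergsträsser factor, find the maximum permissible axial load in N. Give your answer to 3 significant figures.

3380 N

C = D/d = 66.0/10.3 = 6.4078
K_B = (4C+2)/(4C−3) = 27.631/22.631 = 1.2209
τ_max = K·8FD/(πd³) → F_max = τ_allow·πd³/(8DK)
F_max = 635·π·10.3³/(8·66.0·1.2209) = 2.1799e+06/644.65 = 3381.5 N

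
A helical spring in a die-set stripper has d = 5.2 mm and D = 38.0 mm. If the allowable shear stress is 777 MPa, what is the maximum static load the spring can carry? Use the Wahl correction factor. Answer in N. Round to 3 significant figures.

938 N

C = D/d = 38.0/5.2 = 7.3077
K_W = (4C−1)/(4C−4) + 0.615/C = 28.231/25.231 + 0.0842 = 1.2031
τ_max = K·8FD/(πd³) → F_max = τ_allow·πd³/(8DK)
F_max = 777·π·5.2³/(8·38.0·1.2031) = 3.4323e+05/365.73 = 938.47 N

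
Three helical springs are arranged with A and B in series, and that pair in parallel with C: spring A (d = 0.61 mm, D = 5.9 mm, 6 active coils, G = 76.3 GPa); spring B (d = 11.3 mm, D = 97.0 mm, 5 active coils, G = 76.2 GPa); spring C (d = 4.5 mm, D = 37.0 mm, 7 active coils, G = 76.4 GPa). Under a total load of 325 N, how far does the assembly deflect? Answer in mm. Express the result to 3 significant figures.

k_A = Gd⁴/(8D³N_a) = (76.3×10³)(0.61⁴)/(8·5.9³·6) = 1.0716 N/mm
k_B = Gd⁴/(8D³N_a) = (76.2×10³)(11.3⁴)/(8·97.0³·5) = 34.032 N/mm
k_C = Gd⁴/(8D³N_a) = (76.4×10³)(4.5⁴)/(8·37.0³·7) = 11.045 N/mm
Springs A,B series: k_AB = 1/(1/1.0716+1/34.032) = 1.0389 N/mm; parallel with C: k_eq = 1.0389+11.045 = 12.084 N/mm
δ = F/k_eq = 325/12.084 = 26.896 mm

26.9 mm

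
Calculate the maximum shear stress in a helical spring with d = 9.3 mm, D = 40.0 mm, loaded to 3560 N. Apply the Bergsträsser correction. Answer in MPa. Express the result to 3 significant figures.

Spring index C = D/d = 40.0/9.3 = 4.3011
K_B = (4C+2)/(4C−3) = 19.204/14.204 = 1.3520
τ₀ = 8FD/(πd³) = 8·3560·40.0/(π·9.3³) = 1.1392e+06/2527 = 450.82 MPa
τ_max = K·τ₀ = 1.3520 × 450.82 = 609.51 MPa

610 MPa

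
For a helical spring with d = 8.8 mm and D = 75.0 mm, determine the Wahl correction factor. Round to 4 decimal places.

1.1719

C = D/d = 75.0/8.8 = 8.5227
K_W = (4C−1)/(4C−4) + 0.615/C = 33.091/30.091 + 0.0722 = 1.1719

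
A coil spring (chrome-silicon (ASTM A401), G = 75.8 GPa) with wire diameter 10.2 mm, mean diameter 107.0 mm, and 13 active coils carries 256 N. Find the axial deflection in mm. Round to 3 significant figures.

k = Gd⁴/(8D³N_a) = (75.8×10³)(10.2⁴)/(8·107.0³·13) = 6.44 N/mm
δ = F/k = 256 / 6.44 = 39.752 mm

39.8 mm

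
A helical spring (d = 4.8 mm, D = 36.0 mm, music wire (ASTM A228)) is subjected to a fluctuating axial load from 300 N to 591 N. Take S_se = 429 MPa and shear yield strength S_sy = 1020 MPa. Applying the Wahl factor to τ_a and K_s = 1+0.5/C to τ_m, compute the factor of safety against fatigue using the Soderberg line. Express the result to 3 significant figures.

1.38

C = D/d = 36.0/4.8 = 7.5000; K_W = (4C−1)/(4C−4)+0.615/C = 1.1974; K_s = 1+0.5/C = 1.0667
F_a = (F_max−F_min)/2 = 145.5 N; F_m = (F_max+F_min)/2 = 445.5 N
τ_a = K_W·8F_aD/(πd³) = 1.1974 × 120.61 = 144.42 MPa
τ_m = K_s·8F_mD/(πd³) = 1.0667 × 369.29 = 393.91 MPa
Soderberg: 1/n_f = τ_a/S_se + τ_m/S_sy = 144.42/429 + 393.91/1020 = 0.33663 + 0.38618 = 0.72282
n_f = 1/0.72282 = 1.383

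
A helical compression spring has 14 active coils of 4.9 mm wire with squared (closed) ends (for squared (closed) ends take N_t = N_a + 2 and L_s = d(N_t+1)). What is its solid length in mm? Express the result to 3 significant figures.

squared (closed) ends: N_t = N_a + 2 = 14 + 2 = 16
L_s = d·(N_t+1) = 4.9 × 17 = 83.3 mm

83.3 mm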